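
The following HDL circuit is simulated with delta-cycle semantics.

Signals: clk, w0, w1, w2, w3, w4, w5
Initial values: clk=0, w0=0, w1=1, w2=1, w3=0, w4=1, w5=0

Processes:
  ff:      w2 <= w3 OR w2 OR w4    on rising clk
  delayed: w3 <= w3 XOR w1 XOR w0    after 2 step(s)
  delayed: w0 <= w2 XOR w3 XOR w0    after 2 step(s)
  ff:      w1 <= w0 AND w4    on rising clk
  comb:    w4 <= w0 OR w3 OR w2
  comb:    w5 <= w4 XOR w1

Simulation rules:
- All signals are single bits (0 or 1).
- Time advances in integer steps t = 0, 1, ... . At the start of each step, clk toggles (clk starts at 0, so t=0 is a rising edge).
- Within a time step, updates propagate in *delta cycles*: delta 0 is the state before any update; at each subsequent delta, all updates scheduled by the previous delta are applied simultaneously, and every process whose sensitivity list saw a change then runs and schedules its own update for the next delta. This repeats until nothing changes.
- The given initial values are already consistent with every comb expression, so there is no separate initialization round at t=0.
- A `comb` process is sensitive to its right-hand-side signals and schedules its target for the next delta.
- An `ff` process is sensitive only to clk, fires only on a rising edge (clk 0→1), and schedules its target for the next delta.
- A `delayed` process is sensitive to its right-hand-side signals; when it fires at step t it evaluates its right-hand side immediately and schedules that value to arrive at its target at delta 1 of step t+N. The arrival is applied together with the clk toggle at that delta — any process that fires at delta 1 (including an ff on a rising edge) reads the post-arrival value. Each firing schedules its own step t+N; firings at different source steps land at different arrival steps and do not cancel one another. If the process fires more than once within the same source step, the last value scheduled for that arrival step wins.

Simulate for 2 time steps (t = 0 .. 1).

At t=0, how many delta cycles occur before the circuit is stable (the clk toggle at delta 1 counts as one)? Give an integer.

3

t0.Δ0 clk=0 w4=1 w0=0 w3=0 w2=1 w1=1 w5=0
t0.Δ1 clk=1 w4=1 w0=0 w3=0 w2=1 w1=1 w5=0
t0.Δ2 clk=1 w4=1 w0=0 w3=0 w2=1 w1=0 w5=0
t0.Δ3 clk=1 w4=1 w0=0 w3=0 w2=1 w1=0 w5=1
t1.Δ0 clk=1 w4=1 w0=0 w3=0 w2=1 w1=0 w5=1
t1.Δ1 clk=0 w4=1 w0=0 w3=0 w2=1 w1=0 w5=1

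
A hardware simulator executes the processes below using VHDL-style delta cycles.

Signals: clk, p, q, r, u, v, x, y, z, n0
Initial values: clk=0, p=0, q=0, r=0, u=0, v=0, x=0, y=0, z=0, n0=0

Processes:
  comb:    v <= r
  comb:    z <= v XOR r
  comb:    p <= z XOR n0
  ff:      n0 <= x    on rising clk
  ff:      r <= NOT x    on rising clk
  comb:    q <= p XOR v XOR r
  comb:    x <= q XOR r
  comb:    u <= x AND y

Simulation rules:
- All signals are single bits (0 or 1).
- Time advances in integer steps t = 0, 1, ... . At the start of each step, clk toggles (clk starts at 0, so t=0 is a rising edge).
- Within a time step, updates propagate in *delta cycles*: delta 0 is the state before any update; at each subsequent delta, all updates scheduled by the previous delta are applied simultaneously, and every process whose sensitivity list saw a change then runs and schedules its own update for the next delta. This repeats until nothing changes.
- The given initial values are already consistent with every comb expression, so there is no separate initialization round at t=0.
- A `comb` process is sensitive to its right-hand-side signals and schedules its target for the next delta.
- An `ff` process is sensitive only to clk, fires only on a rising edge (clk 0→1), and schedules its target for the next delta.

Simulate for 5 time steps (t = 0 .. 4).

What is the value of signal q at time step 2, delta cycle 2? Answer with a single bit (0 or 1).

0

t=0 Δ0: u=0 x=0 v=0 clk=0 z=0 r=0 p=0 y=0 q=0 n0=0
  Δ1: clk:0→1
  Δ2: r:0→1
  Δ3: x:0→1, v:0→1, z:0→1, q:0→1
  Δ4: x:1→0, z:1→0, p:0→1, q:1→0
  Δ5: x:0→1, p:1→0, q:0→1
  Δ6: x:1→0, q:1→0
  Δ7: x:0→1
  (7Δ to stable)
t=1 Δ0: u=0 x=1 v=1 clk=1 z=0 r=1 p=0 y=0 q=0 n0=0
  Δ1: clk:1→0
  (1Δ to stable)
t=2 Δ0: u=0 x=1 v=1 clk=0 z=0 r=1 p=0 y=0 q=0 n0=0
  Δ1: clk:0→1
  Δ2: r:1→0, n0:0→1
  Δ3: x:1→0, v:1→0, z:0→1, p:0→1, q:0→1
  Δ4: x:0→1, z:1→0, p:1→0
  Δ5: p:0→1, q:1→0
  Δ6: x:1→0, q:0→1
  Δ7: x:0→1
  (7Δ to stable)
t=3 Δ0: u=0 x=1 v=0 clk=1 z=0 r=0 p=1 y=0 q=1 n0=1
  Δ1: clk:1→0
  (1Δ to stable)
t=4 Δ0: u=0 x=1 v=0 clk=0 z=0 r=0 p=1 y=0 q=1 n0=1
  Δ1: clk:0→1
  (1Δ to stable)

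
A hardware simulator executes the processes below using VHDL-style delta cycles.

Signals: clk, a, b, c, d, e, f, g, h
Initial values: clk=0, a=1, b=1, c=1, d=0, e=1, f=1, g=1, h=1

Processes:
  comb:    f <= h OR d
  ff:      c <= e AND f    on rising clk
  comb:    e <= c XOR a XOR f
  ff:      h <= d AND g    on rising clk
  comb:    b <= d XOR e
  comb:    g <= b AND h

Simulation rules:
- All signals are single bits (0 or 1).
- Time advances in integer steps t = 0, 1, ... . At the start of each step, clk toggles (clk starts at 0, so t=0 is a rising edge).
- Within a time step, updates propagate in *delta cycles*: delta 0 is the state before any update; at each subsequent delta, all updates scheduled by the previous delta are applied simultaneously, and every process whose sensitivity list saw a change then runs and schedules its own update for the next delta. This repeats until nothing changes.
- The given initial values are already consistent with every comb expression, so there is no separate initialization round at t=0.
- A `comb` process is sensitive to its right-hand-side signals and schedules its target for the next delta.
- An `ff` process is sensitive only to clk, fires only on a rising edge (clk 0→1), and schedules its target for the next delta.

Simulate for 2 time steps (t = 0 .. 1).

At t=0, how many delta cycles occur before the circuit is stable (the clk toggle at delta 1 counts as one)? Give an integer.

t=0 Δ0: a=1 b=1 g=1 c=1 d=0 e=1 clk=0 h=1 f=1
  Δ1: clk:0→1
  Δ2: h:1→0
  Δ3: g:1→0, f:1→0
  Δ4: e:1→0
  Δ5: b:1→0
  (5Δ to stable)
t=1 Δ0: a=1 b=0 g=0 c=1 d=0 e=0 clk=1 h=0 f=0
  Δ1: clk:1→0
  (1Δ to stable)

5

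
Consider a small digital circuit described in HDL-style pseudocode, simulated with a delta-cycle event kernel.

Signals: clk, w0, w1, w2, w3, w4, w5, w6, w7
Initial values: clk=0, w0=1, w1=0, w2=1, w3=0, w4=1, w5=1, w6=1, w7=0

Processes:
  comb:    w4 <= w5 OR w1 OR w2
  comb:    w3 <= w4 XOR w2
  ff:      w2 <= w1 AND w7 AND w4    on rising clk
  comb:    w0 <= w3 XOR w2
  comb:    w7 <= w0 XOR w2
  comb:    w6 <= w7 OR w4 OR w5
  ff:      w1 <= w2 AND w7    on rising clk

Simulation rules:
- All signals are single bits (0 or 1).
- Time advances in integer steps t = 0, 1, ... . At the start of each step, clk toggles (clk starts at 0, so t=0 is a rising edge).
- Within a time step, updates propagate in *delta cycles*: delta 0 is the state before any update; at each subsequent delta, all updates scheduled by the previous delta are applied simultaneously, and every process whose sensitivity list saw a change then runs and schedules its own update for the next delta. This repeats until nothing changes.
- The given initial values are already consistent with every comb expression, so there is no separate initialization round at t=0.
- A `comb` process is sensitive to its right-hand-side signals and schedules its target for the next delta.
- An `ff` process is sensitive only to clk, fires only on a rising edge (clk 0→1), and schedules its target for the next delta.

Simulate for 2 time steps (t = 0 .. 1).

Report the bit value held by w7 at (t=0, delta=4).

t=0 Δ0: w2=1 w7=0 w4=1 clk=0 w5=1 w0=1 w1=0 w3=0 w6=1
  Δ1: clk:0→1
  Δ2: w2:1→0
  Δ3: w7:0→1, w0:1→0, w3:0→1
  Δ4: w7:1→0, w0:0→1
  Δ5: w7:0→1
  (5Δ to stable)
t=1 Δ0: w2=0 w7=1 w4=1 clk=1 w5=1 w0=1 w1=0 w3=1 w6=1
  Δ1: clk:1→0
  (1Δ to stable)

0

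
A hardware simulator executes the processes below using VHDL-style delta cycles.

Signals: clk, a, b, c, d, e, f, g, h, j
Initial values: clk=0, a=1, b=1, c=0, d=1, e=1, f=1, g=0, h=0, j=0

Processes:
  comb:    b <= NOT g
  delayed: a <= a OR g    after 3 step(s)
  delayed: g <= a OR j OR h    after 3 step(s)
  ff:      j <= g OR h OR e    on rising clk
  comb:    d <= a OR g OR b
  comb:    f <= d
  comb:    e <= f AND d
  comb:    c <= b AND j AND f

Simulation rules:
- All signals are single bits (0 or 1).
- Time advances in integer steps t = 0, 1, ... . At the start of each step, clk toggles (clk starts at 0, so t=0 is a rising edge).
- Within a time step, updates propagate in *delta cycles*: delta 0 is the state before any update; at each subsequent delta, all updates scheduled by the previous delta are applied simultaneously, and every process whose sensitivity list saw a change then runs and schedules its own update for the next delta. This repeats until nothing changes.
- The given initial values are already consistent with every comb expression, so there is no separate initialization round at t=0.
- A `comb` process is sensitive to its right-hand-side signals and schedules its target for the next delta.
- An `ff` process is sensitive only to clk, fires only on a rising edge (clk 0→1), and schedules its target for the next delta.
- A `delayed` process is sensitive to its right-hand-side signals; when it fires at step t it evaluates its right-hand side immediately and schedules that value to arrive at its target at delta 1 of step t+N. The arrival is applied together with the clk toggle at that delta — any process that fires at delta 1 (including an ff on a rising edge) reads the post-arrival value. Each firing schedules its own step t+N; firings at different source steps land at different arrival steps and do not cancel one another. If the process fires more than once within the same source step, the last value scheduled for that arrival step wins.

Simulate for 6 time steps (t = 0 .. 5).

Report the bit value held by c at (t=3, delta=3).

0

t0.Δ0 d=1 clk=0 j=0 g=0 e=1 c=0 b=1 f=1 h=0 a=1
t0.Δ1 d=1 clk=1 j=0 g=0 e=1 c=0 b=1 f=1 h=0 a=1
t0.Δ2 d=1 clk=1 j=1 g=0 e=1 c=0 b=1 f=1 h=0 a=1
t0.Δ3 d=1 clk=1 j=1 g=0 e=1 c=1 b=1 f=1 h=0 a=1
t1.Δ0 d=1 clk=1 j=1 g=0 e=1 c=1 b=1 f=1 h=0 a=1
t1.Δ1 d=1 clk=0 j=1 g=0 e=1 c=1 b=1 f=1 h=0 a=1
t2.Δ0 d=1 clk=0 j=1 g=0 e=1 c=1 b=1 f=1 h=0 a=1
t2.Δ1 d=1 clk=1 j=1 g=0 e=1 c=1 b=1 f=1 h=0 a=1
t3.Δ0 d=1 clk=1 j=1 g=0 e=1 c=1 b=1 f=1 h=0 a=1
t3.Δ1 d=1 clk=0 j=1 g=1 e=1 c=1 b=1 f=1 h=0 a=1
t3.Δ2 d=1 clk=0 j=1 g=1 e=1 c=1 b=0 f=1 h=0 a=1
t3.Δ3 d=1 clk=0 j=1 g=1 e=1 c=0 b=0 f=1 h=0 a=1
t4.Δ0 d=1 clk=0 j=1 g=1 e=1 c=0 b=0 f=1 h=0 a=1
t4.Δ1 d=1 clk=1 j=1 g=1 e=1 c=0 b=0 f=1 h=0 a=1
t5.Δ0 d=1 clk=1 j=1 g=1 e=1 c=0 b=0 f=1 h=0 a=1
t5.Δ1 d=1 clk=0 j=1 g=1 e=1 c=0 b=0 f=1 h=0 a=1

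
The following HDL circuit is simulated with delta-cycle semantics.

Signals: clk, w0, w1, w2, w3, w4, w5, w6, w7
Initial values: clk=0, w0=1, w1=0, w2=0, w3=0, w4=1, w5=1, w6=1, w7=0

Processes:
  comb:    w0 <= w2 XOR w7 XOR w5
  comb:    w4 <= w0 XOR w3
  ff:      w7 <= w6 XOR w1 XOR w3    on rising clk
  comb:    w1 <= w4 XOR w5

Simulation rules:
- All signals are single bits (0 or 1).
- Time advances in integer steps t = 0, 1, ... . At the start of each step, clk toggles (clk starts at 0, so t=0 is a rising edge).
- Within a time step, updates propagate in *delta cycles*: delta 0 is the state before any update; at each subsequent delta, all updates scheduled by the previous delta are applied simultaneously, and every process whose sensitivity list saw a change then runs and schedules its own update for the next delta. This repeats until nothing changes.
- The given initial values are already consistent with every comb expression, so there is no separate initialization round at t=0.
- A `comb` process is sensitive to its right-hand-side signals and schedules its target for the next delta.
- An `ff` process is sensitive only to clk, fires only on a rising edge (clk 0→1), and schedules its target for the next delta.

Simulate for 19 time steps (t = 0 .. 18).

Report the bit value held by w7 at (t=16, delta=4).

1

t0.Δ0 w0=1 w4=1 w6=1 w3=0 w5=1 w1=0 w7=0 w2=0 clk=0
t0.Δ1 w0=1 w4=1 w6=1 w3=0 w5=1 w1=0 w7=0 w2=0 clk=1
t0.Δ2 w0=1 w4=1 w6=1 w3=0 w5=1 w1=0 w7=1 w2=0 clk=1
t0.Δ3 w0=0 w4=1 w6=1 w3=0 w5=1 w1=0 w7=1 w2=0 clk=1
t0.Δ4 w0=0 w4=0 w6=1 w3=0 w5=1 w1=0 w7=1 w2=0 clk=1
t0.Δ5 w0=0 w4=0 w6=1 w3=0 w5=1 w1=1 w7=1 w2=0 clk=1
t1.Δ0 w0=0 w4=0 w6=1 w3=0 w5=1 w1=1 w7=1 w2=0 clk=1
t1.Δ1 w0=0 w4=0 w6=1 w3=0 w5=1 w1=1 w7=1 w2=0 clk=0
t2.Δ0 w0=0 w4=0 w6=1 w3=0 w5=1 w1=1 w7=1 w2=0 clk=0
t2.Δ1 w0=0 w4=0 w6=1 w3=0 w5=1 w1=1 w7=1 w2=0 clk=1
t2.Δ2 w0=0 w4=0 w6=1 w3=0 w5=1 w1=1 w7=0 w2=0 clk=1
t2.Δ3 w0=1 w4=0 w6=1 w3=0 w5=1 w1=1 w7=0 w2=0 clk=1
t2.Δ4 w0=1 w4=1 w6=1 w3=0 w5=1 w1=1 w7=0 w2=0 clk=1
t2.Δ5 w0=1 w4=1 w6=1 w3=0 w5=1 w1=0 w7=0 w2=0 clk=1
t3.Δ0 w0=1 w4=1 w6=1 w3=0 w5=1 w1=0 w7=0 w2=0 clk=1
t3.Δ1 w0=1 w4=1 w6=1 w3=0 w5=1 w1=0 w7=0 w2=0 clk=0
t4.Δ0 w0=1 w4=1 w6=1 w3=0 w5=1 w1=0 w7=0 w2=0 clk=0
t4.Δ1 w0=1 w4=1 w6=1 w3=0 w5=1 w1=0 w7=0 w2=0 clk=1
t4.Δ2 w0=1 w4=1 w6=1 w3=0 w5=1 w1=0 w7=1 w2=0 clk=1
t4.Δ3 w0=0 w4=1 w6=1 w3=0 w5=1 w1=0 w7=1 w2=0 clk=1
t4.Δ4 w0=0 w4=0 w6=1 w3=0 w5=1 w1=0 w7=1 w2=0 clk=1
t4.Δ5 w0=0 w4=0 w6=1 w3=0 w5=1 w1=1 w7=1 w2=0 clk=1
t5.Δ0 w0=0 w4=0 w6=1 w3=0 w5=1 w1=1 w7=1 w2=0 clk=1
t5.Δ1 w0=0 w4=0 w6=1 w3=0 w5=1 w1=1 w7=1 w2=0 clk=0
t6.Δ0 w0=0 w4=0 w6=1 w3=0 w5=1 w1=1 w7=1 w2=0 clk=0
t6.Δ1 w0=0 w4=0 w6=1 w3=0 w5=1 w1=1 w7=1 w2=0 clk=1
t6.Δ2 w0=0 w4=0 w6=1 w3=0 w5=1 w1=1 w7=0 w2=0 clk=1
t6.Δ3 w0=1 w4=0 w6=1 w3=0 w5=1 w1=1 w7=0 w2=0 clk=1
t6.Δ4 w0=1 w4=1 w6=1 w3=0 w5=1 w1=1 w7=0 w2=0 clk=1
t6.Δ5 w0=1 w4=1 w6=1 w3=0 w5=1 w1=0 w7=0 w2=0 clk=1
t7.Δ0 w0=1 w4=1 w6=1 w3=0 w5=1 w1=0 w7=0 w2=0 clk=1
t7.Δ1 w0=1 w4=1 w6=1 w3=0 w5=1 w1=0 w7=0 w2=0 clk=0
t8.Δ0 w0=1 w4=1 w6=1 w3=0 w5=1 w1=0 w7=0 w2=0 clk=0
t8.Δ1 w0=1 w4=1 w6=1 w3=0 w5=1 w1=0 w7=0 w2=0 clk=1
t8.Δ2 w0=1 w4=1 w6=1 w3=0 w5=1 w1=0 w7=1 w2=0 clk=1
t8.Δ3 w0=0 w4=1 w6=1 w3=0 w5=1 w1=0 w7=1 w2=0 clk=1
t8.Δ4 w0=0 w4=0 w6=1 w3=0 w5=1 w1=0 w7=1 w2=0 clk=1
t8.Δ5 w0=0 w4=0 w6=1 w3=0 w5=1 w1=1 w7=1 w2=0 clk=1
t9.Δ0 w0=0 w4=0 w6=1 w3=0 w5=1 w1=1 w7=1 w2=0 clk=1
t9.Δ1 w0=0 w4=0 w6=1 w3=0 w5=1 w1=1 w7=1 w2=0 clk=0
t10.Δ0 w0=0 w4=0 w6=1 w3=0 w5=1 w1=1 w7=1 w2=0 clk=0
t10.Δ1 w0=0 w4=0 w6=1 w3=0 w5=1 w1=1 w7=1 w2=0 clk=1
t10.Δ2 w0=0 w4=0 w6=1 w3=0 w5=1 w1=1 w7=0 w2=0 clk=1
t10.Δ3 w0=1 w4=0 w6=1 w3=0 w5=1 w1=1 w7=0 w2=0 clk=1
t10.Δ4 w0=1 w4=1 w6=1 w3=0 w5=1 w1=1 w7=0 w2=0 clk=1
t10.Δ5 w0=1 w4=1 w6=1 w3=0 w5=1 w1=0 w7=0 w2=0 clk=1
t11.Δ0 w0=1 w4=1 w6=1 w3=0 w5=1 w1=0 w7=0 w2=0 clk=1
t11.Δ1 w0=1 w4=1 w6=1 w3=0 w5=1 w1=0 w7=0 w2=0 clk=0
t12.Δ0 w0=1 w4=1 w6=1 w3=0 w5=1 w1=0 w7=0 w2=0 clk=0
t12.Δ1 w0=1 w4=1 w6=1 w3=0 w5=1 w1=0 w7=0 w2=0 clk=1
t12.Δ2 w0=1 w4=1 w6=1 w3=0 w5=1 w1=0 w7=1 w2=0 clk=1
t12.Δ3 w0=0 w4=1 w6=1 w3=0 w5=1 w1=0 w7=1 w2=0 clk=1
t12.Δ4 w0=0 w4=0 w6=1 w3=0 w5=1 w1=0 w7=1 w2=0 clk=1
t12.Δ5 w0=0 w4=0 w6=1 w3=0 w5=1 w1=1 w7=1 w2=0 clk=1
t13.Δ0 w0=0 w4=0 w6=1 w3=0 w5=1 w1=1 w7=1 w2=0 clk=1
t13.Δ1 w0=0 w4=0 w6=1 w3=0 w5=1 w1=1 w7=1 w2=0 clk=0
t14.Δ0 w0=0 w4=0 w6=1 w3=0 w5=1 w1=1 w7=1 w2=0 clk=0
t14.Δ1 w0=0 w4=0 w6=1 w3=0 w5=1 w1=1 w7=1 w2=0 clk=1
t14.Δ2 w0=0 w4=0 w6=1 w3=0 w5=1 w1=1 w7=0 w2=0 clk=1
t14.Δ3 w0=1 w4=0 w6=1 w3=0 w5=1 w1=1 w7=0 w2=0 clk=1
t14.Δ4 w0=1 w4=1 w6=1 w3=0 w5=1 w1=1 w7=0 w2=0 clk=1
t14.Δ5 w0=1 w4=1 w6=1 w3=0 w5=1 w1=0 w7=0 w2=0 clk=1
t15.Δ0 w0=1 w4=1 w6=1 w3=0 w5=1 w1=0 w7=0 w2=0 clk=1
t15.Δ1 w0=1 w4=1 w6=1 w3=0 w5=1 w1=0 w7=0 w2=0 clk=0
t16.Δ0 w0=1 w4=1 w6=1 w3=0 w5=1 w1=0 w7=0 w2=0 clk=0
t16.Δ1 w0=1 w4=1 w6=1 w3=0 w5=1 w1=0 w7=0 w2=0 clk=1
t16.Δ2 w0=1 w4=1 w6=1 w3=0 w5=1 w1=0 w7=1 w2=0 clk=1
t16.Δ3 w0=0 w4=1 w6=1 w3=0 w5=1 w1=0 w7=1 w2=0 clk=1
t16.Δ4 w0=0 w4=0 w6=1 w3=0 w5=1 w1=0 w7=1 w2=0 clk=1
t16.Δ5 w0=0 w4=0 w6=1 w3=0 w5=1 w1=1 w7=1 w2=0 clk=1
t17.Δ0 w0=0 w4=0 w6=1 w3=0 w5=1 w1=1 w7=1 w2=0 clk=1
t17.Δ1 w0=0 w4=0 w6=1 w3=0 w5=1 w1=1 w7=1 w2=0 clk=0
t18.Δ0 w0=0 w4=0 w6=1 w3=0 w5=1 w1=1 w7=1 w2=0 clk=0
t18.Δ1 w0=0 w4=0 w6=1 w3=0 w5=1 w1=1 w7=1 w2=0 clk=1
t18.Δ2 w0=0 w4=0 w6=1 w3=0 w5=1 w1=1 w7=0 w2=0 clk=1
t18.Δ3 w0=1 w4=0 w6=1 w3=0 w5=1 w1=1 w7=0 w2=0 clk=1
t18.Δ4 w0=1 w4=1 w6=1 w3=0 w5=1 w1=1 w7=0 w2=0 clk=1
t18.Δ5 w0=1 w4=1 w6=1 w3=0 w5=1 w1=0 w7=0 w2=0 clk=1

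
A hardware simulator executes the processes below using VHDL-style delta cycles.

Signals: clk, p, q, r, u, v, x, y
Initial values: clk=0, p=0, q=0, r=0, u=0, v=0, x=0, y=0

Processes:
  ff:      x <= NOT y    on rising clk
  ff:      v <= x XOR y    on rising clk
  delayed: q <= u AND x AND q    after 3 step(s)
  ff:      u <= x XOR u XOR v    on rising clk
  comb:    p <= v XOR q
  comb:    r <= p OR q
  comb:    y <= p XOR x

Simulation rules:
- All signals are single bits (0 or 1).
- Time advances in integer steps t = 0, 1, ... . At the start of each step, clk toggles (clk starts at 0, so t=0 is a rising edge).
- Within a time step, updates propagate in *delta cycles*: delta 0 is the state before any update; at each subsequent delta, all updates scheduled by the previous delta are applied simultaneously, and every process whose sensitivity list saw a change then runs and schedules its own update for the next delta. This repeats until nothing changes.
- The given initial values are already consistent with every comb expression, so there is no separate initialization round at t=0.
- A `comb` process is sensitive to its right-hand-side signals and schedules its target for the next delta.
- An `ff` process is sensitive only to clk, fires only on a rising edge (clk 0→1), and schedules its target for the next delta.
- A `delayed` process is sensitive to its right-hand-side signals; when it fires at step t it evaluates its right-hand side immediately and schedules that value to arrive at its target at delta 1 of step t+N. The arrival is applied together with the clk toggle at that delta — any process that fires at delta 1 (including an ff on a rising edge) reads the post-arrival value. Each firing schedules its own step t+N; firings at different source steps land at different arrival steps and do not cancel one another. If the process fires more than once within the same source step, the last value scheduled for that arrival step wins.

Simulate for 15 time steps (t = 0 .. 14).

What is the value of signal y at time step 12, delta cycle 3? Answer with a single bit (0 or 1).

1

t0.Δ0 v=0 u=0 y=0 clk=0 p=0 x=0 q=0 r=0
t0.Δ1 v=0 u=0 y=0 clk=1 p=0 x=0 q=0 r=0
t0.Δ2 v=0 u=0 y=0 clk=1 p=0 x=1 q=0 r=0
t0.Δ3 v=0 u=0 y=1 clk=1 p=0 x=1 q=0 r=0
t1.Δ0 v=0 u=0 y=1 clk=1 p=0 x=1 q=0 r=0
t1.Δ1 v=0 u=0 y=1 clk=0 p=0 x=1 q=0 r=0
t2.Δ0 v=0 u=0 y=1 clk=0 p=0 x=1 q=0 r=0
t2.Δ1 v=0 u=0 y=1 clk=1 p=0 x=1 q=0 r=0
t2.Δ2 v=0 u=1 y=1 clk=1 p=0 x=0 q=0 r=0
t2.Δ3 v=0 u=1 y=0 clk=1 p=0 x=0 q=0 r=0
t3.Δ0 v=0 u=1 y=0 clk=1 p=0 x=0 q=0 r=0
t3.Δ1 v=0 u=1 y=0 clk=0 p=0 x=0 q=0 r=0
t4.Δ0 v=0 u=1 y=0 clk=0 p=0 x=0 q=0 r=0
t4.Δ1 v=0 u=1 y=0 clk=1 p=0 x=0 q=0 r=0
t4.Δ2 v=0 u=1 y=0 clk=1 p=0 x=1 q=0 r=0
t4.Δ3 v=0 u=1 y=1 clk=1 p=0 x=1 q=0 r=0
t5.Δ0 v=0 u=1 y=1 clk=1 p=0 x=1 q=0 r=0
t5.Δ1 v=0 u=1 y=1 clk=0 p=0 x=1 q=0 r=0
t6.Δ0 v=0 u=1 y=1 clk=0 p=0 x=1 q=0 r=0
t6.Δ1 v=0 u=1 y=1 clk=1 p=0 x=1 q=0 r=0
t6.Δ2 v=0 u=0 y=1 clk=1 p=0 x=0 q=0 r=0
t6.Δ3 v=0 u=0 y=0 clk=1 p=0 x=0 q=0 r=0
t7.Δ0 v=0 u=0 y=0 clk=1 p=0 x=0 q=0 r=0
t7.Δ1 v=0 u=0 y=0 clk=0 p=0 x=0 q=0 r=0
t8.Δ0 v=0 u=0 y=0 clk=0 p=0 x=0 q=0 r=0
t8.Δ1 v=0 u=0 y=0 clk=1 p=0 x=0 q=0 r=0
t8.Δ2 v=0 u=0 y=0 clk=1 p=0 x=1 q=0 r=0
t8.Δ3 v=0 u=0 y=1 clk=1 p=0 x=1 q=0 r=0
t9.Δ0 v=0 u=0 y=1 clk=1 p=0 x=1 q=0 r=0
t9.Δ1 v=0 u=0 y=1 clk=0 p=0 x=1 q=0 r=0
t10.Δ0 v=0 u=0 y=1 clk=0 p=0 x=1 q=0 r=0
t10.Δ1 v=0 u=0 y=1 clk=1 p=0 x=1 q=0 r=0
t10.Δ2 v=0 u=1 y=1 clk=1 p=0 x=0 q=0 r=0
t10.Δ3 v=0 u=1 y=0 clk=1 p=0 x=0 q=0 r=0
t11.Δ0 v=0 u=1 y=0 clk=1 p=0 x=0 q=0 r=0
t11.Δ1 v=0 u=1 y=0 clk=0 p=0 x=0 q=0 r=0
t12.Δ0 v=0 u=1 y=0 clk=0 p=0 x=0 q=0 r=0
t12.Δ1 v=0 u=1 y=0 clk=1 p=0 x=0 q=0 r=0
t12.Δ2 v=0 u=1 y=0 clk=1 p=0 x=1 q=0 r=0
t12.Δ3 v=0 u=1 y=1 clk=1 p=0 x=1 q=0 r=0
t13.Δ0 v=0 u=1 y=1 clk=1 p=0 x=1 q=0 r=0
t13.Δ1 v=0 u=1 y=1 clk=0 p=0 x=1 q=0 r=0
t14.Δ0 v=0 u=1 y=1 clk=0 p=0 x=1 q=0 r=0
t14.Δ1 v=0 u=1 y=1 clk=1 p=0 x=1 q=0 r=0
t14.Δ2 v=0 u=0 y=1 clk=1 p=0 x=0 q=0 r=0
t14.Δ3 v=0 u=0 y=0 clk=1 p=0 x=0 q=0 r=0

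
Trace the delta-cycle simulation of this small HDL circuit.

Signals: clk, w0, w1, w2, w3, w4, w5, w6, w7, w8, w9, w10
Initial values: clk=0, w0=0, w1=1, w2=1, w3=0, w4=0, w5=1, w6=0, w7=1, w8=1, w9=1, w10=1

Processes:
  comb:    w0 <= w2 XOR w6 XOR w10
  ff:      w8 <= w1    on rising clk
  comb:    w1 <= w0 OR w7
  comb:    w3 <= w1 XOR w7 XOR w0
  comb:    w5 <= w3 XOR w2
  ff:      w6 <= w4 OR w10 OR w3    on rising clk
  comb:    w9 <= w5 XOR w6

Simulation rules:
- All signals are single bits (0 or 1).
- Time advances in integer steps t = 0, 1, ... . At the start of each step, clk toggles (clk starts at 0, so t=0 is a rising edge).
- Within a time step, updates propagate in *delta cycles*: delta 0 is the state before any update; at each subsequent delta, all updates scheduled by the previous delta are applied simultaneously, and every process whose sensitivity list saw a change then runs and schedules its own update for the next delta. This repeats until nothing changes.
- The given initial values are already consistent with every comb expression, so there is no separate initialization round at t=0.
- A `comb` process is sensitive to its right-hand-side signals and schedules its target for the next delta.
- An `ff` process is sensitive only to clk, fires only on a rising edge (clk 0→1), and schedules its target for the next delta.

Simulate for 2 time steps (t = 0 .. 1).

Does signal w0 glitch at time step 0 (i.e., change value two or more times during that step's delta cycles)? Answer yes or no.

t=0 Δ0: w6=0 w0=0 w4=0 w8=1 w7=1 w5=1 w10=1 w1=1 clk=0 w3=0 w9=1 w2=1
  Δ1: clk:0→1
  Δ2: w6:0→1
  Δ3: w0:0→1, w9:1→0
  Δ4: w3:0→1
  Δ5: w5:1→0
  Δ6: w9:0→1
  (6Δ to stable)
t=1 Δ0: w6=1 w0=1 w4=0 w8=1 w7=1 w5=0 w10=1 w1=1 clk=1 w3=1 w9=1 w2=1
  Δ1: clk:1→0
  (1Δ to stable)

no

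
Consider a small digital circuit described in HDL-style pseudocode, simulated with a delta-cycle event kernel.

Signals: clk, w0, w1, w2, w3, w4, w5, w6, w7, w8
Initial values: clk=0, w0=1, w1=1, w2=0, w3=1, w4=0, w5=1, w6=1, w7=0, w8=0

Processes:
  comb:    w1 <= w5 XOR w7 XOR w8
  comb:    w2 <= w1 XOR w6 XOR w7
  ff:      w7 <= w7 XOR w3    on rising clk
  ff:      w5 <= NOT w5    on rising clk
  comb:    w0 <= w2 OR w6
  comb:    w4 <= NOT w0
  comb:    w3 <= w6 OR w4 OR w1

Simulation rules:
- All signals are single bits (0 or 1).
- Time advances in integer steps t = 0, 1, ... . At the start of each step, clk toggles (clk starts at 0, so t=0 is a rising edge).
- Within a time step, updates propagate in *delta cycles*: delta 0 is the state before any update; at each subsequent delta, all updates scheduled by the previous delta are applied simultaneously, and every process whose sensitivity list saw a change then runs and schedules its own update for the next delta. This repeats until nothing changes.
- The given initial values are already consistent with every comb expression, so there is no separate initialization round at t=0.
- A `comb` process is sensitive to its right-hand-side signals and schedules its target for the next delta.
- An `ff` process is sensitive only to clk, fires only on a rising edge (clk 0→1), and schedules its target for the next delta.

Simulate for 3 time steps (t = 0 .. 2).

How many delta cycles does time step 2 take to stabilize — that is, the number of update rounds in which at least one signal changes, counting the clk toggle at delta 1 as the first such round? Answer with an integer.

3

[bits: w5,w6,w8,w0,w7,w1,clk,w3,w4,w2]
t=0: Δ0=1101010100 Δ1=1101011100 Δ2=0101111100 Δ3=0101111101 | 3Δ
t=1: Δ0=0101111101 Δ1=0101110101 | 1Δ
t=2: Δ0=0101110101 Δ1=0101111101 Δ2=1101011101 Δ3=1101011100 | 3Δ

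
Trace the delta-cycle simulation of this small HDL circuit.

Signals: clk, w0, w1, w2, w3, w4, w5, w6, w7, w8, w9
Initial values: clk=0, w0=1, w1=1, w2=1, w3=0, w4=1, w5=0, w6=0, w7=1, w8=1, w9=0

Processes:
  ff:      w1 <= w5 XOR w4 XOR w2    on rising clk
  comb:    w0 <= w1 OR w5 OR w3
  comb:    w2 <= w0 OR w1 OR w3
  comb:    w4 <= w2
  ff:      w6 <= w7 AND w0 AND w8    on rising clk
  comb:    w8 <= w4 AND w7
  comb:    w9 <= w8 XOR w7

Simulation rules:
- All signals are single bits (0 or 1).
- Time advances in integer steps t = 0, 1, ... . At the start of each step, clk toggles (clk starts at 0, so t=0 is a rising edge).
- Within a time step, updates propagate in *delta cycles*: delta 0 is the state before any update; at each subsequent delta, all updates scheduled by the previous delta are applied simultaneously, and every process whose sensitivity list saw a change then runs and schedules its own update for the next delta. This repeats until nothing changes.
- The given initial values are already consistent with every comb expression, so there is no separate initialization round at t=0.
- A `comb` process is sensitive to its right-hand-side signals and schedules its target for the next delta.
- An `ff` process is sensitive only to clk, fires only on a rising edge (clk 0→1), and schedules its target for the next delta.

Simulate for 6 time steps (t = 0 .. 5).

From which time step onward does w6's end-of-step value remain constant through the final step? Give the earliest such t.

2

[bits: w0,w8,w3,w2,w9,w5,w6,clk,w4,w7,w1]
t=0: Δ0=11010000111 Δ1=11010001111 Δ2=11010011110 Δ3=01010011110 Δ4=01000011110 Δ5=01000011010 Δ6=00000011010 Δ7=00001011010 | 7Δ
t=1: Δ0=00001011010 Δ1=00001010010 | 1Δ
t=2: Δ0=00001010010 Δ1=00001011010 Δ2=00001001010 | 2Δ
t=3: Δ0=00001001010 Δ1=00001000010 | 1Δ
t=4: Δ0=00001000010 Δ1=00001001010 | 1Δ
t=5: Δ0=00001001010 Δ1=00001000010 | 1Δ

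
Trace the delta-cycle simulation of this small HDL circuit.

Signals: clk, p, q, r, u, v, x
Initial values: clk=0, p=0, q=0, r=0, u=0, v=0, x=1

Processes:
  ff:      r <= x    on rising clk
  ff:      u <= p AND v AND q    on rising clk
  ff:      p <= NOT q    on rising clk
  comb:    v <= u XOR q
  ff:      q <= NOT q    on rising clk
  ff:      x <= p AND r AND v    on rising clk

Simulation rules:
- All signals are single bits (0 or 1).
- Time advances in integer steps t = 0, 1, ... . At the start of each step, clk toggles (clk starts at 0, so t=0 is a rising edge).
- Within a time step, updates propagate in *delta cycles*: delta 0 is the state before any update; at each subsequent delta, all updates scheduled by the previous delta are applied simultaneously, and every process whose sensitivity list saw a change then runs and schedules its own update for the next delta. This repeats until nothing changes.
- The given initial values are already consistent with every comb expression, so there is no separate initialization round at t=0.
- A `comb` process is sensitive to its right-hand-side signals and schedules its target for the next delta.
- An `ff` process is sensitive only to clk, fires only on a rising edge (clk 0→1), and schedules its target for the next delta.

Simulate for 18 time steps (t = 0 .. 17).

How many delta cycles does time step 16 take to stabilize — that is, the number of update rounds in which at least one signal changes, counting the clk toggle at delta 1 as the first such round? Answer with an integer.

t=0 Δ0: p=0 u=0 q=0 clk=0 v=0 r=0 x=1
  Δ1: clk:0→1
  Δ2: p:0→1, q:0→1, r:0→1, x:1→0
  Δ3: v:0→1
  (3Δ to stable)
t=1 Δ0: p=1 u=0 q=1 clk=1 v=1 r=1 x=0
  Δ1: clk:1→0
  (1Δ to stable)
t=2 Δ0: p=1 u=0 q=1 clk=0 v=1 r=1 x=0
  Δ1: clk:0→1
  Δ2: p:1→0, u:0→1, q:1→0, r:1→0, x:0→1
  (2Δ to stable)
t=3 Δ0: p=0 u=1 q=0 clk=1 v=1 r=0 x=1
  Δ1: clk:1→0
  (1Δ to stable)
t=4 Δ0: p=0 u=1 q=0 clk=0 v=1 r=0 x=1
  Δ1: clk:0→1
  Δ2: p:0→1, u:1→0, q:0→1, r:0→1, x:1→0
  (2Δ to stable)
t=5 Δ0: p=1 u=0 q=1 clk=1 v=1 r=1 x=0
  Δ1: clk:1→0
  (1Δ to stable)
t=6 Δ0: p=1 u=0 q=1 clk=0 v=1 r=1 x=0
  Δ1: clk:0→1
  Δ2: p:1→0, u:0→1, q:1→0, r:1→0, x:0→1
  (2Δ to stable)
t=7 Δ0: p=0 u=1 q=0 clk=1 v=1 r=0 x=1
  Δ1: clk:1→0
  (1Δ to stable)
t=8 Δ0: p=0 u=1 q=0 clk=0 v=1 r=0 x=1
  Δ1: clk:0→1
  Δ2: p:0→1, u:1→0, q:0→1, r:0→1, x:1→0
  (2Δ to stable)
t=9 Δ0: p=1 u=0 q=1 clk=1 v=1 r=1 x=0
  Δ1: clk:1→0
  (1Δ to stable)
t=10 Δ0: p=1 u=0 q=1 clk=0 v=1 r=1 x=0
  Δ1: clk:0→1
  Δ2: p:1→0, u:0→1, q:1→0, r:1→0, x:0→1
  (2Δ to stable)
t=11 Δ0: p=0 u=1 q=0 clk=1 v=1 r=0 x=1
  Δ1: clk:1→0
  (1Δ to stable)
t=12 Δ0: p=0 u=1 q=0 clk=0 v=1 r=0 x=1
  Δ1: clk:0→1
  Δ2: p:0→1, u:1→0, q:0→1, r:0→1, x:1→0
  (2Δ to stable)
t=13 Δ0: p=1 u=0 q=1 clk=1 v=1 r=1 x=0
  Δ1: clk:1→0
  (1Δ to stable)
t=14 Δ0: p=1 u=0 q=1 clk=0 v=1 r=1 x=0
  Δ1: clk:0→1
  Δ2: p:1→0, u:0→1, q:1→0, r:1→0, x:0→1
  (2Δ to stable)
t=15 Δ0: p=0 u=1 q=0 clk=1 v=1 r=0 x=1
  Δ1: clk:1→0
  (1Δ to stable)
t=16 Δ0: p=0 u=1 q=0 clk=0 v=1 r=0 x=1
  Δ1: clk:0→1
  Δ2: p:0→1, u:1→0, q:0→1, r:0→1, x:1→0
  (2Δ to stable)
t=17 Δ0: p=1 u=0 q=1 clk=1 v=1 r=1 x=0
  Δ1: clk:1→0
  (1Δ to stable)

2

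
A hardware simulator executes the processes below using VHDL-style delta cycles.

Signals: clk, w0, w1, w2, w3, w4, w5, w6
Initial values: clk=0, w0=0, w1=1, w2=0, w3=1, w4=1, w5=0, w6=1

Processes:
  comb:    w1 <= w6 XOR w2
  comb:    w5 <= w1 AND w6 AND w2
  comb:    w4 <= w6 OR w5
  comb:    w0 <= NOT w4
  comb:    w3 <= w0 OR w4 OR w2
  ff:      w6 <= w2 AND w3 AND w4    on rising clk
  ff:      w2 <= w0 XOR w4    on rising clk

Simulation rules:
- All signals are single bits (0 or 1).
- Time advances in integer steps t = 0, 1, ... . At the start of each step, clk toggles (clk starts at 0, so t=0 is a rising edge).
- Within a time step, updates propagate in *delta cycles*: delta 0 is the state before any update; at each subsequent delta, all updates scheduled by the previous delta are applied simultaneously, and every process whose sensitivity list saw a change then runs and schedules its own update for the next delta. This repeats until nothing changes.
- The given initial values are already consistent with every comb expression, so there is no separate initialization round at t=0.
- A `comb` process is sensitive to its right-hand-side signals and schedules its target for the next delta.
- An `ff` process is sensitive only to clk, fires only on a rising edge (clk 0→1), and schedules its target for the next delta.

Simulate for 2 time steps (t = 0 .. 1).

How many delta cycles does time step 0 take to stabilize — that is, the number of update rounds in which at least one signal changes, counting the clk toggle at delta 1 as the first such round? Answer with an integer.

4

t=0 Δ0: w1=1 clk=0 w5=0 w4=1 w0=0 w6=1 w3=1 w2=0
  Δ1: clk:0→1
  Δ2: w6:1→0, w2:0→1
  Δ3: w4:1→0
  Δ4: w0:0→1
  (4Δ to stable)
t=1 Δ0: w1=1 clk=1 w5=0 w4=0 w0=1 w6=0 w3=1 w2=1
  Δ1: clk:1→0
  (1Δ to stable)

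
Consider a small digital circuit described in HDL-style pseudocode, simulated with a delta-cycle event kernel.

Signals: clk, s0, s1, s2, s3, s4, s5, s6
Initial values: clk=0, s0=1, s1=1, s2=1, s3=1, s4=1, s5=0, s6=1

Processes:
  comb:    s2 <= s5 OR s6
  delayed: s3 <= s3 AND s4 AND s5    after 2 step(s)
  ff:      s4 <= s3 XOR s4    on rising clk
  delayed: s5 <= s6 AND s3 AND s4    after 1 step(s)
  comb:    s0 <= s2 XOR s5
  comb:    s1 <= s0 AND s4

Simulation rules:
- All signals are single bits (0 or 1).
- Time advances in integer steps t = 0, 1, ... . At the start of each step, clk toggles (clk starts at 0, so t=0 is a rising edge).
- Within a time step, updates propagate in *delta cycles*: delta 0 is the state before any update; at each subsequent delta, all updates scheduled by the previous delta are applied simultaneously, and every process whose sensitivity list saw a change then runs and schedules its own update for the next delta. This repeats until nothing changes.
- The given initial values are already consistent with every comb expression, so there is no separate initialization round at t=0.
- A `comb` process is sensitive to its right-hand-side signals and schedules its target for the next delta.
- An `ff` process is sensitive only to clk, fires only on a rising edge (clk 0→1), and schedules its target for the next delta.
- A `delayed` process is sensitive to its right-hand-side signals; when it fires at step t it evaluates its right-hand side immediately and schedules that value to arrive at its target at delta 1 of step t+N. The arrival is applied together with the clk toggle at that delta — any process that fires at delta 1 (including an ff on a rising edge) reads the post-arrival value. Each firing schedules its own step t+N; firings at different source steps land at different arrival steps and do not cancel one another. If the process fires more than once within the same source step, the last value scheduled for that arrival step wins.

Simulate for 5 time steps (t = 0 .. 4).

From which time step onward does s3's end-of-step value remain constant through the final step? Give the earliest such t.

2

t=0 Δ0: s6=1 clk=0 s4=1 s5=0 s0=1 s3=1 s2=1 s1=1
  Δ1: clk:0→1
  Δ2: s4:1→0
  Δ3: s1:1→0
  (3Δ to stable)
t=1 Δ0: s6=1 clk=1 s4=0 s5=0 s0=1 s3=1 s2=1 s1=0
  Δ1: clk:1→0
  (1Δ to stable)
t=2 Δ0: s6=1 clk=0 s4=0 s5=0 s0=1 s3=1 s2=1 s1=0
  Δ1: clk:0→1, s3:1→0
  (1Δ to stable)
t=3 Δ0: s6=1 clk=1 s4=0 s5=0 s0=1 s3=0 s2=1 s1=0
  Δ1: clk:1→0
  (1Δ to stable)
t=4 Δ0: s6=1 clk=0 s4=0 s5=0 s0=1 s3=0 s2=1 s1=0
  Δ1: clk:0→1
  (1Δ to stable)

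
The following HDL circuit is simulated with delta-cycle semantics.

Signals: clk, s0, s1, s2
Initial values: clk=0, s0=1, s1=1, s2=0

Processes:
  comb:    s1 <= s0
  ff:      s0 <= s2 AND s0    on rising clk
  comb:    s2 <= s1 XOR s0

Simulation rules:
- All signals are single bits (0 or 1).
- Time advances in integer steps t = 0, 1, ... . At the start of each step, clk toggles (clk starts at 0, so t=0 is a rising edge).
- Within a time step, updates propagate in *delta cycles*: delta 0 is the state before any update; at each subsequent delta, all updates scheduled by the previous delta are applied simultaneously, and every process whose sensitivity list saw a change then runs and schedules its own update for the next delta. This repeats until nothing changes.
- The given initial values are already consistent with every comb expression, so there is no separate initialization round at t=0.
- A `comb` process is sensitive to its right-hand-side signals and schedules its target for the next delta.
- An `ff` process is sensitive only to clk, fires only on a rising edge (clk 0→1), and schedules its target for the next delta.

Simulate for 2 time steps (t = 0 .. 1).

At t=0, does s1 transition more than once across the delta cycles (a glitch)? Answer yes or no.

no

t0.Δ0 clk=0 s1=1 s0=1 s2=0
t0.Δ1 clk=1 s1=1 s0=1 s2=0
t0.Δ2 clk=1 s1=1 s0=0 s2=0
t0.Δ3 clk=1 s1=0 s0=0 s2=1
t0.Δ4 clk=1 s1=0 s0=0 s2=0
t1.Δ0 clk=1 s1=0 s0=0 s2=0
t1.Δ1 clk=0 s1=0 s0=0 s2=0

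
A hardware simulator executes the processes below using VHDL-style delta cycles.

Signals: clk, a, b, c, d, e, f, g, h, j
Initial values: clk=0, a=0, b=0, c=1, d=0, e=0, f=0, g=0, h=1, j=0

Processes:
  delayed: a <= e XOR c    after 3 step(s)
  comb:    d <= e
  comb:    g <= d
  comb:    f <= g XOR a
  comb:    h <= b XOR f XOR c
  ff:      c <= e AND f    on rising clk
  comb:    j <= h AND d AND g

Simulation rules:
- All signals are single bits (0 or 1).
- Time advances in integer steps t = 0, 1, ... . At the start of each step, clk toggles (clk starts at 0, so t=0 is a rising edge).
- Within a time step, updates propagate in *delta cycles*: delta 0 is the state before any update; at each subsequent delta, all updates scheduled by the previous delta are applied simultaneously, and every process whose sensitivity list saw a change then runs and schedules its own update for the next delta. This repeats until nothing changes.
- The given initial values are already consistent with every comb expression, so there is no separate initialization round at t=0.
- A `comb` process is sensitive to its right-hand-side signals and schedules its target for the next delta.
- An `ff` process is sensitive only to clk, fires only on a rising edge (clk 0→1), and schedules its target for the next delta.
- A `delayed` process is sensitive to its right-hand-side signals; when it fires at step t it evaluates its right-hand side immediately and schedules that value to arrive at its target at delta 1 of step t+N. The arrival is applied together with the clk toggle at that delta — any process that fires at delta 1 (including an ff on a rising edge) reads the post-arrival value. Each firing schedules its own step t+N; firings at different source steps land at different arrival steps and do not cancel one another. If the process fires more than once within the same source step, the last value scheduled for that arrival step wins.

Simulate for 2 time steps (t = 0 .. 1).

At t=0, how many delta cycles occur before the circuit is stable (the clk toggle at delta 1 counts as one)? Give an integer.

3

t=0 Δ0: c=1 j=0 a=0 e=0 h=1 d=0 f=0 clk=0 g=0 b=0
  Δ1: clk:0→1
  Δ2: c:1→0
  Δ3: h:1→0
  (3Δ to stable)
t=1 Δ0: c=0 j=0 a=0 e=0 h=0 d=0 f=0 clk=1 g=0 b=0
  Δ1: clk:1→0
  (1Δ to stable)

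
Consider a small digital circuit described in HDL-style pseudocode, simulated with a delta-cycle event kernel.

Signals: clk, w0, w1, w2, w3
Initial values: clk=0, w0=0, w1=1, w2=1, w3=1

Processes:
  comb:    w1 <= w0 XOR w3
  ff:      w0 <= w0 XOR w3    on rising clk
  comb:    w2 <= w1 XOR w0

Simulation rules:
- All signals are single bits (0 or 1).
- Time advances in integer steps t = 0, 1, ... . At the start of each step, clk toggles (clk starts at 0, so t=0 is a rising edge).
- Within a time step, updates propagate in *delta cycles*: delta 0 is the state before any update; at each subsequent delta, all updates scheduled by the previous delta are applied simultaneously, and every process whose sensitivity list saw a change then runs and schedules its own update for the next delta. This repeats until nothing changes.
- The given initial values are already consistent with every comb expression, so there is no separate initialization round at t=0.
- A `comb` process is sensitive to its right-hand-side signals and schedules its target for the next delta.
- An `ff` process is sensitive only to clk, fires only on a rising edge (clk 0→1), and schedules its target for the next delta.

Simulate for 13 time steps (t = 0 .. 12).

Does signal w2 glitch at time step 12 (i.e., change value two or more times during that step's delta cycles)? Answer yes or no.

yes

t=0 Δ0: w0=0 w3=1 clk=0 w1=1 w2=1
  Δ1: clk:0→1
  Δ2: w0:0→1
  Δ3: w1:1→0, w2:1→0
  Δ4: w2:0→1
  (4Δ to stable)
t=1 Δ0: w0=1 w3=1 clk=1 w1=0 w2=1
  Δ1: clk:1→0
  (1Δ to stable)
t=2 Δ0: w0=1 w3=1 clk=0 w1=0 w2=1
  Δ1: clk:0→1
  Δ2: w0:1→0
  Δ3: w1:0→1, w2:1→0
  Δ4: w2:0→1
  (4Δ to stable)
t=3 Δ0: w0=0 w3=1 clk=1 w1=1 w2=1
  Δ1: clk:1→0
  (1Δ to stable)
t=4 Δ0: w0=0 w3=1 clk=0 w1=1 w2=1
  Δ1: clk:0→1
  Δ2: w0:0→1
  Δ3: w1:1→0, w2:1→0
  Δ4: w2:0→1
  (4Δ to stable)
t=5 Δ0: w0=1 w3=1 clk=1 w1=0 w2=1
  Δ1: clk:1→0
  (1Δ to stable)
t=6 Δ0: w0=1 w3=1 clk=0 w1=0 w2=1
  Δ1: clk:0→1
  Δ2: w0:1→0
  Δ3: w1:0→1, w2:1→0
  Δ4: w2:0→1
  (4Δ to stable)
t=7 Δ0: w0=0 w3=1 clk=1 w1=1 w2=1
  Δ1: clk:1→0
  (1Δ to stable)
t=8 Δ0: w0=0 w3=1 clk=0 w1=1 w2=1
  Δ1: clk:0→1
  Δ2: w0:0→1
  Δ3: w1:1→0, w2:1→0
  Δ4: w2:0→1
  (4Δ to stable)
t=9 Δ0: w0=1 w3=1 clk=1 w1=0 w2=1
  Δ1: clk:1→0
  (1Δ to stable)
t=10 Δ0: w0=1 w3=1 clk=0 w1=0 w2=1
  Δ1: clk:0→1
  Δ2: w0:1→0
  Δ3: w1:0→1, w2:1→0
  Δ4: w2:0→1
  (4Δ to stable)
t=11 Δ0: w0=0 w3=1 clk=1 w1=1 w2=1
  Δ1: clk:1→0
  (1Δ to stable)
t=12 Δ0: w0=0 w3=1 clk=0 w1=1 w2=1
  Δ1: clk:0→1
  Δ2: w0:0→1
  Δ3: w1:1→0, w2:1→0
  Δ4: w2:0→1
  (4Δ to stable)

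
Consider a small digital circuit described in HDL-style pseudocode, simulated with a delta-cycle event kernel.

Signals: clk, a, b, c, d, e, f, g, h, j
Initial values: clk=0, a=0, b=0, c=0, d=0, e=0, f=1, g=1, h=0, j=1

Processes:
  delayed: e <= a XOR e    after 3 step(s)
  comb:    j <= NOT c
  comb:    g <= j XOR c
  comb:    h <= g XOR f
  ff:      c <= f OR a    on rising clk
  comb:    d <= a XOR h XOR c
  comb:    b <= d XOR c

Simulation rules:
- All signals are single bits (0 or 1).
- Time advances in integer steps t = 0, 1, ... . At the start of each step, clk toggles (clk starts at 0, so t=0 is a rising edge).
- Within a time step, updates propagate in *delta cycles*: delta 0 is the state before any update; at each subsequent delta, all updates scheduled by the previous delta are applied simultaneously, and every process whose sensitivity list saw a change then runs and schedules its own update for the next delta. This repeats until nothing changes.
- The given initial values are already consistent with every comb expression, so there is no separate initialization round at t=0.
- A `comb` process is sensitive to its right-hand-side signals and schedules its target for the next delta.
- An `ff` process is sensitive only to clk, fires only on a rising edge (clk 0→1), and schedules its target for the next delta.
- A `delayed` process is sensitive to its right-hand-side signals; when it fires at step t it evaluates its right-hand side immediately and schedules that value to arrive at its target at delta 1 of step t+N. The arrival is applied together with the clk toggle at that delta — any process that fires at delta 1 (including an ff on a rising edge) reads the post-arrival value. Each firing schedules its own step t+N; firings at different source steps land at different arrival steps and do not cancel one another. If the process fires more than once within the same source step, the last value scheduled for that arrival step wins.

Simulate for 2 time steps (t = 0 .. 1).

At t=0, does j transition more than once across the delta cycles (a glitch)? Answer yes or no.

t=0 Δ0: e=0 a=0 f=1 d=0 h=0 clk=0 j=1 c=0 b=0 g=1
  Δ1: clk:0→1
  Δ2: c:0→1
  Δ3: d:0→1, j:1→0, b:0→1, g:1→0
  Δ4: h:0→1, b:1→0, g:0→1
  Δ5: d:1→0, h:1→0
  Δ6: d:0→1, b:0→1
  Δ7: b:1→0
  (7Δ to stable)
t=1 Δ0: e=0 a=0 f=1 d=1 h=0 clk=1 j=0 c=1 b=0 g=1
  Δ1: clk:1→0
  (1Δ to stable)

no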